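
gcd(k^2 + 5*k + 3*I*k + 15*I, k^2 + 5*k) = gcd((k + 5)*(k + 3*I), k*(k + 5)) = k + 5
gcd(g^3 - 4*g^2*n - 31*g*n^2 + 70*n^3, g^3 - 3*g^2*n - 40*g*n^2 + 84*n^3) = g^2 - 9*g*n + 14*n^2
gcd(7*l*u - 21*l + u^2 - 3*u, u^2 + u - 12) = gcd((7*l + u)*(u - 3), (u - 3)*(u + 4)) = u - 3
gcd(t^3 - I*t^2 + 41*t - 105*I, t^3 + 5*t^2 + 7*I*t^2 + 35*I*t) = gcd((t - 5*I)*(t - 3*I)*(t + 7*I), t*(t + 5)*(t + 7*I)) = t + 7*I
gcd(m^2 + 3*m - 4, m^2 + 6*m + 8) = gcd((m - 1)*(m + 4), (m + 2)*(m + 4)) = m + 4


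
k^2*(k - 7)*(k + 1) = k^4 - 6*k^3 - 7*k^2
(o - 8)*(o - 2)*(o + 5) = o^3 - 5*o^2 - 34*o + 80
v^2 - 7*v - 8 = (v - 8)*(v + 1)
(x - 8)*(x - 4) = x^2 - 12*x + 32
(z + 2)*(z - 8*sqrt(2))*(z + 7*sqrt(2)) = z^3 - sqrt(2)*z^2 + 2*z^2 - 112*z - 2*sqrt(2)*z - 224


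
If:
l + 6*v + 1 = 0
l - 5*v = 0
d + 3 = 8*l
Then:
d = -73/11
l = -5/11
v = -1/11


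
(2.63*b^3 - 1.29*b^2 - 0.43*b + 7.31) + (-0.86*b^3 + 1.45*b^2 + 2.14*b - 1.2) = 1.77*b^3 + 0.16*b^2 + 1.71*b + 6.11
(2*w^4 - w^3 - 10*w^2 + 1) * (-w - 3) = -2*w^5 - 5*w^4 + 13*w^3 + 30*w^2 - w - 3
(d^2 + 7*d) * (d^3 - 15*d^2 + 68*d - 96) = d^5 - 8*d^4 - 37*d^3 + 380*d^2 - 672*d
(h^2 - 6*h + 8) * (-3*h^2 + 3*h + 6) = -3*h^4 + 21*h^3 - 36*h^2 - 12*h + 48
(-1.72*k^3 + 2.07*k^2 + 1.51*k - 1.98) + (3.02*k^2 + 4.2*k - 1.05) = -1.72*k^3 + 5.09*k^2 + 5.71*k - 3.03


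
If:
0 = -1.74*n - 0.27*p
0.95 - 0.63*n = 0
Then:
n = 1.51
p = -9.72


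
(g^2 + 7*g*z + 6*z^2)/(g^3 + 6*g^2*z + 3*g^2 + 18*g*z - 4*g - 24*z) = (g + z)/(g^2 + 3*g - 4)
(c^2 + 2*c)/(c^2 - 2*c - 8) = c/(c - 4)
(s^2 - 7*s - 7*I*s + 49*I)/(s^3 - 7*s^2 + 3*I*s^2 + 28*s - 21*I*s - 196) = (s - 7*I)/(s^2 + 3*I*s + 28)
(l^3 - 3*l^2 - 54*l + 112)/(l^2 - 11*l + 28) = (l^3 - 3*l^2 - 54*l + 112)/(l^2 - 11*l + 28)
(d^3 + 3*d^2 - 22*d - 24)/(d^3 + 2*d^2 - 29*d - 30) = (d - 4)/(d - 5)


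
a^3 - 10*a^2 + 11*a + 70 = (a - 7)*(a - 5)*(a + 2)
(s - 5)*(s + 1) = s^2 - 4*s - 5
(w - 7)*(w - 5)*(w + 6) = w^3 - 6*w^2 - 37*w + 210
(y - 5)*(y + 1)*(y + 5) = y^3 + y^2 - 25*y - 25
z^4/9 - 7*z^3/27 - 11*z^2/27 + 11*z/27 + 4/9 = (z/3 + 1/3)^2*(z - 3)*(z - 4/3)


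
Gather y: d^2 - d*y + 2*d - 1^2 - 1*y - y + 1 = d^2 + 2*d + y*(-d - 2)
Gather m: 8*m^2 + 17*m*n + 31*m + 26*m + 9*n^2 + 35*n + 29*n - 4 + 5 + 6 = 8*m^2 + m*(17*n + 57) + 9*n^2 + 64*n + 7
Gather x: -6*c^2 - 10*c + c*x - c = -6*c^2 + c*x - 11*c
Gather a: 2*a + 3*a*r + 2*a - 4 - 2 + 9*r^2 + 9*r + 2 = a*(3*r + 4) + 9*r^2 + 9*r - 4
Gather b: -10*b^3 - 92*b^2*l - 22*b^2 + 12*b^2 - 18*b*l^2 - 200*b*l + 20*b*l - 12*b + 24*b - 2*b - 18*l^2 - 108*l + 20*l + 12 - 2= -10*b^3 + b^2*(-92*l - 10) + b*(-18*l^2 - 180*l + 10) - 18*l^2 - 88*l + 10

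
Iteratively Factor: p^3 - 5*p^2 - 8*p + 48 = (p + 3)*(p^2 - 8*p + 16) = (p - 4)*(p + 3)*(p - 4)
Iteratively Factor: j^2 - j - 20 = (j - 5)*(j + 4)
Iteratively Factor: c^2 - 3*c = (c)*(c - 3)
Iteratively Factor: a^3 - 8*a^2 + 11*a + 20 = (a + 1)*(a^2 - 9*a + 20) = (a - 5)*(a + 1)*(a - 4)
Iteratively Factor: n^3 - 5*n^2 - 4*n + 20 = (n - 2)*(n^2 - 3*n - 10) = (n - 5)*(n - 2)*(n + 2)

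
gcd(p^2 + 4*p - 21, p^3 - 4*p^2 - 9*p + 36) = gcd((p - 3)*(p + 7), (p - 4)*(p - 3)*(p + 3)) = p - 3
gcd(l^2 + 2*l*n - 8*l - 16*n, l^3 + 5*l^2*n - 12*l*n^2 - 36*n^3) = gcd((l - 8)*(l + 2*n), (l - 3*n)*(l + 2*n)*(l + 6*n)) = l + 2*n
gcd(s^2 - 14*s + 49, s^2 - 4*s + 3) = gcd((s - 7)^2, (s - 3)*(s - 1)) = 1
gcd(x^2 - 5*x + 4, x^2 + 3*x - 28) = x - 4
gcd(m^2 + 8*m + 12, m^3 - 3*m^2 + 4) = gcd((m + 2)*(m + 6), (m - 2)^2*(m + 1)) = 1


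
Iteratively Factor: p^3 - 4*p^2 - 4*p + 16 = (p - 4)*(p^2 - 4) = (p - 4)*(p + 2)*(p - 2)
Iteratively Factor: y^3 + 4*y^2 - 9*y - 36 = (y + 3)*(y^2 + y - 12) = (y - 3)*(y + 3)*(y + 4)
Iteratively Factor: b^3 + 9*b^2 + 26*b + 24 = (b + 2)*(b^2 + 7*b + 12) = (b + 2)*(b + 3)*(b + 4)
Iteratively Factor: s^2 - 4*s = (s)*(s - 4)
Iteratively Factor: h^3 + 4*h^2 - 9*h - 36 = (h - 3)*(h^2 + 7*h + 12) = (h - 3)*(h + 4)*(h + 3)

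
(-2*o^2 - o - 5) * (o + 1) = -2*o^3 - 3*o^2 - 6*o - 5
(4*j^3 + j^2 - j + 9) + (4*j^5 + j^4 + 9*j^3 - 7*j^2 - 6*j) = 4*j^5 + j^4 + 13*j^3 - 6*j^2 - 7*j + 9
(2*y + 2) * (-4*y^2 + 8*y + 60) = -8*y^3 + 8*y^2 + 136*y + 120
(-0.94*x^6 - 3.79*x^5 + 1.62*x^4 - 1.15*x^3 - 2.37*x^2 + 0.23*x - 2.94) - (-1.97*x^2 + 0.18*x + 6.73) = -0.94*x^6 - 3.79*x^5 + 1.62*x^4 - 1.15*x^3 - 0.4*x^2 + 0.05*x - 9.67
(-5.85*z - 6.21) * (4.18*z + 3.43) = -24.453*z^2 - 46.0233*z - 21.3003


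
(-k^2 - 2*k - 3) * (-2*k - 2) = 2*k^3 + 6*k^2 + 10*k + 6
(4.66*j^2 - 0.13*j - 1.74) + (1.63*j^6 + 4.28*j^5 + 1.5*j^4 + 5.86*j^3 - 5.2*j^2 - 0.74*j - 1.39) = 1.63*j^6 + 4.28*j^5 + 1.5*j^4 + 5.86*j^3 - 0.54*j^2 - 0.87*j - 3.13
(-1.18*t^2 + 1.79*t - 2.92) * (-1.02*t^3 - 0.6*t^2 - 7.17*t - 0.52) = 1.2036*t^5 - 1.1178*t^4 + 10.365*t^3 - 10.4687*t^2 + 20.0056*t + 1.5184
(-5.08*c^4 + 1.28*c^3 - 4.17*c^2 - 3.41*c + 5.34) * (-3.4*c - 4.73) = 17.272*c^5 + 19.6764*c^4 + 8.1236*c^3 + 31.3181*c^2 - 2.0267*c - 25.2582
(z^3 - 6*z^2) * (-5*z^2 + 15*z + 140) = -5*z^5 + 45*z^4 + 50*z^3 - 840*z^2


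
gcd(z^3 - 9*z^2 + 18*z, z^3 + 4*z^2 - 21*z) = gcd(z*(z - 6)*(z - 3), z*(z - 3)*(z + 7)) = z^2 - 3*z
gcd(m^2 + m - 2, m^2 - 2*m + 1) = m - 1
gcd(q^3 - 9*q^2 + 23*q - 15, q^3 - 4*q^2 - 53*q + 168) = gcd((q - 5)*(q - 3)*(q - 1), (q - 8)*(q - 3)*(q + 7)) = q - 3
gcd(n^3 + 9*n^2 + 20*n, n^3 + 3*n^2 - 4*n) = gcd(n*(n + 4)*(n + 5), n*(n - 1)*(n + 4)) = n^2 + 4*n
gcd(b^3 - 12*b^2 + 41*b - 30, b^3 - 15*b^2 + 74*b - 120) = b^2 - 11*b + 30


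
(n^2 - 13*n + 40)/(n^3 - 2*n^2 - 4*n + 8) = (n^2 - 13*n + 40)/(n^3 - 2*n^2 - 4*n + 8)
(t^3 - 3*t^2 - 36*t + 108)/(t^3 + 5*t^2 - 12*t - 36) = (t - 6)/(t + 2)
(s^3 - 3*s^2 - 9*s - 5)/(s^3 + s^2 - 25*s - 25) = (s + 1)/(s + 5)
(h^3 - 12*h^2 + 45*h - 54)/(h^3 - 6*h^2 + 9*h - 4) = (h^3 - 12*h^2 + 45*h - 54)/(h^3 - 6*h^2 + 9*h - 4)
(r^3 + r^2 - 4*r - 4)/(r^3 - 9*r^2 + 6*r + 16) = (r + 2)/(r - 8)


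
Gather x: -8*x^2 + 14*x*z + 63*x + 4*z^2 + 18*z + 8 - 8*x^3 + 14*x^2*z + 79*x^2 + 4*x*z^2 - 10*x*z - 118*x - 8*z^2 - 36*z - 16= -8*x^3 + x^2*(14*z + 71) + x*(4*z^2 + 4*z - 55) - 4*z^2 - 18*z - 8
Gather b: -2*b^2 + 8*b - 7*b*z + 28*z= -2*b^2 + b*(8 - 7*z) + 28*z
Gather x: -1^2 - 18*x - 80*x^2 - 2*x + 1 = -80*x^2 - 20*x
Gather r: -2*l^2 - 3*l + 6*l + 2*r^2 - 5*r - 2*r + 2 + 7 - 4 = -2*l^2 + 3*l + 2*r^2 - 7*r + 5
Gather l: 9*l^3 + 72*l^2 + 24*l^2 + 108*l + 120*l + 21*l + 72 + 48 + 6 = 9*l^3 + 96*l^2 + 249*l + 126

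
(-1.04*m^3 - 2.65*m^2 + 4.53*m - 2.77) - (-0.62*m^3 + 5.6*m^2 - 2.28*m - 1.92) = -0.42*m^3 - 8.25*m^2 + 6.81*m - 0.85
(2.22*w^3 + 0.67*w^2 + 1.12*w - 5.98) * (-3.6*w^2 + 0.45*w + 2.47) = -7.992*w^5 - 1.413*w^4 + 1.7529*w^3 + 23.6869*w^2 + 0.0754000000000001*w - 14.7706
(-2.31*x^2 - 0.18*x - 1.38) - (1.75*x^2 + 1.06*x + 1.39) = -4.06*x^2 - 1.24*x - 2.77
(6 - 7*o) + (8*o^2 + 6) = 8*o^2 - 7*o + 12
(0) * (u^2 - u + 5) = 0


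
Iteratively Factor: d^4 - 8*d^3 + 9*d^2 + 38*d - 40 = (d - 5)*(d^3 - 3*d^2 - 6*d + 8) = (d - 5)*(d + 2)*(d^2 - 5*d + 4) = (d - 5)*(d - 4)*(d + 2)*(d - 1)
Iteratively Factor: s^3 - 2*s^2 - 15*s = (s - 5)*(s^2 + 3*s) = s*(s - 5)*(s + 3)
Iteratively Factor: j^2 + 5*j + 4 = (j + 1)*(j + 4)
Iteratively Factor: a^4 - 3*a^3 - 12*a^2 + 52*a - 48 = (a - 3)*(a^3 - 12*a + 16) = (a - 3)*(a + 4)*(a^2 - 4*a + 4) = (a - 3)*(a - 2)*(a + 4)*(a - 2)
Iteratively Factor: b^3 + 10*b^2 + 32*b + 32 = (b + 4)*(b^2 + 6*b + 8) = (b + 2)*(b + 4)*(b + 4)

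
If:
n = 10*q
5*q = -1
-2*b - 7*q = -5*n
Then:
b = -43/10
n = -2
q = -1/5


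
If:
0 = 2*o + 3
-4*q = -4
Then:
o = -3/2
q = 1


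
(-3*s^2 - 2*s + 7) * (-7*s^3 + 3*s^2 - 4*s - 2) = 21*s^5 + 5*s^4 - 43*s^3 + 35*s^2 - 24*s - 14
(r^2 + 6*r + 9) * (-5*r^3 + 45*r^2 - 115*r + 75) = -5*r^5 + 15*r^4 + 110*r^3 - 210*r^2 - 585*r + 675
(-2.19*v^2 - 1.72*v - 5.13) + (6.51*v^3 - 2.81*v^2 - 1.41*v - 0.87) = 6.51*v^3 - 5.0*v^2 - 3.13*v - 6.0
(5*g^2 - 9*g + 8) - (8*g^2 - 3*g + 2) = -3*g^2 - 6*g + 6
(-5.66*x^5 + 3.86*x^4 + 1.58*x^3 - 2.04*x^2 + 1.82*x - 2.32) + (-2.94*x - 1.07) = -5.66*x^5 + 3.86*x^4 + 1.58*x^3 - 2.04*x^2 - 1.12*x - 3.39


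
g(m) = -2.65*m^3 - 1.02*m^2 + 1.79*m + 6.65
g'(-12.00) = -1118.53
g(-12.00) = 4417.49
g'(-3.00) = -63.64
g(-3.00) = 63.65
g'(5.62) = -260.77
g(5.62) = -485.89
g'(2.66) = -59.89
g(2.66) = -45.68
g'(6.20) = -316.46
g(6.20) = -653.03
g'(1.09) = -9.88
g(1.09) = 3.96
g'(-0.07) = 1.89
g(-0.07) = 6.52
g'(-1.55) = -14.15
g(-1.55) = 11.29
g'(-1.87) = -22.20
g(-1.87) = 17.06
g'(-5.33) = -213.19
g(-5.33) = 369.39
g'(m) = -7.95*m^2 - 2.04*m + 1.79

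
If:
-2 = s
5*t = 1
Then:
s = -2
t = 1/5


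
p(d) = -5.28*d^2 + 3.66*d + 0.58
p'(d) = 3.66 - 10.56*d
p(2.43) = -21.70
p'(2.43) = -22.00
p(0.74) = 0.40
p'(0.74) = -4.15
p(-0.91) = -7.12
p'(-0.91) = 13.27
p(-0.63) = -3.82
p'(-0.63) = 10.31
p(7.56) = -273.52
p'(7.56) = -76.17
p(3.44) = -49.31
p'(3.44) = -32.67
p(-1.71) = -21.12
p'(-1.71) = 21.72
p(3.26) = -43.60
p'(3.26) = -30.77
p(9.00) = -394.16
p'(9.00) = -91.38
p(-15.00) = -1242.32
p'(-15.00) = 162.06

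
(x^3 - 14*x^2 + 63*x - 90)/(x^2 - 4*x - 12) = (x^2 - 8*x + 15)/(x + 2)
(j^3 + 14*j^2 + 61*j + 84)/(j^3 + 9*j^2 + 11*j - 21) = (j + 4)/(j - 1)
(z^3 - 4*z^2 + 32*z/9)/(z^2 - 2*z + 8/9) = z*(3*z - 8)/(3*z - 2)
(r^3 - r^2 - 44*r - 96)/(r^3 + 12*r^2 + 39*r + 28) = (r^2 - 5*r - 24)/(r^2 + 8*r + 7)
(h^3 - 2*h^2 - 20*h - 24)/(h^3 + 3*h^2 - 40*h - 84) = (h + 2)/(h + 7)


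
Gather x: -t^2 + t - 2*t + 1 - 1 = -t^2 - t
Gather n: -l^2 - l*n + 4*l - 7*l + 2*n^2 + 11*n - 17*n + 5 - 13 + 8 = -l^2 - 3*l + 2*n^2 + n*(-l - 6)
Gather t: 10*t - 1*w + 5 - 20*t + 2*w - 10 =-10*t + w - 5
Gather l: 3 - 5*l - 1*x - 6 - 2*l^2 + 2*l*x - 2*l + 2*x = -2*l^2 + l*(2*x - 7) + x - 3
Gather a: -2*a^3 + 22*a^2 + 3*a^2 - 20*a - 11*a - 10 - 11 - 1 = -2*a^3 + 25*a^2 - 31*a - 22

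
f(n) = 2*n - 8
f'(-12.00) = 2.00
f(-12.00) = -32.00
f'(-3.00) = 2.00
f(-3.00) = -14.00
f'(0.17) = 2.00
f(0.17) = -7.66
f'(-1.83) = 2.00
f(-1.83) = -11.66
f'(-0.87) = 2.00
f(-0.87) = -9.74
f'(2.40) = 2.00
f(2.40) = -3.20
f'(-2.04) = 2.00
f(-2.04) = -12.08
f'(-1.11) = 2.00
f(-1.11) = -10.22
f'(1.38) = 2.00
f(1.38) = -5.24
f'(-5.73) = 2.00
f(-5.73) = -19.46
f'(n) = 2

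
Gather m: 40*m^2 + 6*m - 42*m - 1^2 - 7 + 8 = 40*m^2 - 36*m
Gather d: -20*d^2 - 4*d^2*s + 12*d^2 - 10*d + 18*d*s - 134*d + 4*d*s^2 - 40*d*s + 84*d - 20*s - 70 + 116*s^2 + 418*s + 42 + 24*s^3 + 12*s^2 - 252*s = d^2*(-4*s - 8) + d*(4*s^2 - 22*s - 60) + 24*s^3 + 128*s^2 + 146*s - 28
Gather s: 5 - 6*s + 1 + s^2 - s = s^2 - 7*s + 6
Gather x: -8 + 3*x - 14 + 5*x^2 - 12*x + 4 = 5*x^2 - 9*x - 18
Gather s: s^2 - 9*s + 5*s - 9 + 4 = s^2 - 4*s - 5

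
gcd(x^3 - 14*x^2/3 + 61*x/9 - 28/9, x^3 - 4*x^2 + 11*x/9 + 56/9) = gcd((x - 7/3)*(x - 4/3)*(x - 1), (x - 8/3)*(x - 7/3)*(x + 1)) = x - 7/3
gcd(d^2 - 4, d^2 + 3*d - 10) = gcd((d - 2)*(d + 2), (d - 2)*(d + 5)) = d - 2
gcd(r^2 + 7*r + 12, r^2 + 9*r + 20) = r + 4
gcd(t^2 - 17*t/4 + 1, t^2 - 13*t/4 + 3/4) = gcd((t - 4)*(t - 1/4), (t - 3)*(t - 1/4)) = t - 1/4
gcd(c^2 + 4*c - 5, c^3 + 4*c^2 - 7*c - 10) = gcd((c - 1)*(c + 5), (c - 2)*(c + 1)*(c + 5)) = c + 5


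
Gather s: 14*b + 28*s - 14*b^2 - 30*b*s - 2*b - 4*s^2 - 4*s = -14*b^2 + 12*b - 4*s^2 + s*(24 - 30*b)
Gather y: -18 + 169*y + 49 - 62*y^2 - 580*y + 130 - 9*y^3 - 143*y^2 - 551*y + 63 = -9*y^3 - 205*y^2 - 962*y + 224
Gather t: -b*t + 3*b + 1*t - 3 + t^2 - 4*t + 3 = 3*b + t^2 + t*(-b - 3)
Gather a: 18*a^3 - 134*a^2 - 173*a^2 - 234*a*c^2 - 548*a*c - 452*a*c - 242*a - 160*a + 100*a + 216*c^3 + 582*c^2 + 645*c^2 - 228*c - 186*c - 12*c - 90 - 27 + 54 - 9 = 18*a^3 - 307*a^2 + a*(-234*c^2 - 1000*c - 302) + 216*c^3 + 1227*c^2 - 426*c - 72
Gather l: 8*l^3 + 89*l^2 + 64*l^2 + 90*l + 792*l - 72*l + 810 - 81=8*l^3 + 153*l^2 + 810*l + 729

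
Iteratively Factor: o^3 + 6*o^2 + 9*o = (o + 3)*(o^2 + 3*o) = (o + 3)^2*(o)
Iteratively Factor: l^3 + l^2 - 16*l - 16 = (l - 4)*(l^2 + 5*l + 4) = (l - 4)*(l + 4)*(l + 1)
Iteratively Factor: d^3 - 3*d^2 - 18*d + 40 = (d - 5)*(d^2 + 2*d - 8) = (d - 5)*(d + 4)*(d - 2)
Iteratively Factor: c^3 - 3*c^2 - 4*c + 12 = (c - 2)*(c^2 - c - 6) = (c - 2)*(c + 2)*(c - 3)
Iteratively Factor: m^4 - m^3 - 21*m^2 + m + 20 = (m + 4)*(m^3 - 5*m^2 - m + 5) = (m - 5)*(m + 4)*(m^2 - 1) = (m - 5)*(m + 1)*(m + 4)*(m - 1)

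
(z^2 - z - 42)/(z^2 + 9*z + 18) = (z - 7)/(z + 3)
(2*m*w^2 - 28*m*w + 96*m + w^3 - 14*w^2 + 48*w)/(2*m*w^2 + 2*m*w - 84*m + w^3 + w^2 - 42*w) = (w - 8)/(w + 7)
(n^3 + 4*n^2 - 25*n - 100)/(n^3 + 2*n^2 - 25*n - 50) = (n + 4)/(n + 2)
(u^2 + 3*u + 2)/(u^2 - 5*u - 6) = (u + 2)/(u - 6)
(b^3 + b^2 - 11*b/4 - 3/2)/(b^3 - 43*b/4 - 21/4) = (2*b^2 + b - 6)/(2*b^2 - b - 21)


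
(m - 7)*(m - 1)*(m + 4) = m^3 - 4*m^2 - 25*m + 28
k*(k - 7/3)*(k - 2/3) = k^3 - 3*k^2 + 14*k/9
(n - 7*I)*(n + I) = n^2 - 6*I*n + 7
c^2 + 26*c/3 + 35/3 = (c + 5/3)*(c + 7)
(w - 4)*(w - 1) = w^2 - 5*w + 4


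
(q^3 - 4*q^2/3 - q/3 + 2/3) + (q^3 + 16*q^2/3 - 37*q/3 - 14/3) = 2*q^3 + 4*q^2 - 38*q/3 - 4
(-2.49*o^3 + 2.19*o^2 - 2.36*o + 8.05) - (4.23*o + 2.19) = -2.49*o^3 + 2.19*o^2 - 6.59*o + 5.86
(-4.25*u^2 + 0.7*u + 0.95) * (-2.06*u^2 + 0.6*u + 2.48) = 8.755*u^4 - 3.992*u^3 - 12.077*u^2 + 2.306*u + 2.356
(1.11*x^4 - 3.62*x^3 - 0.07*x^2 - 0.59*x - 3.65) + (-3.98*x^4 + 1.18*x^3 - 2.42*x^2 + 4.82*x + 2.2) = -2.87*x^4 - 2.44*x^3 - 2.49*x^2 + 4.23*x - 1.45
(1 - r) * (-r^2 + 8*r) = r^3 - 9*r^2 + 8*r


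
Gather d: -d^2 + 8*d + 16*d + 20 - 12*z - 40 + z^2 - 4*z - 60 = -d^2 + 24*d + z^2 - 16*z - 80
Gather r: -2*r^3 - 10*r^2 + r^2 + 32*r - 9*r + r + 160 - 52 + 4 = -2*r^3 - 9*r^2 + 24*r + 112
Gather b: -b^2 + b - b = -b^2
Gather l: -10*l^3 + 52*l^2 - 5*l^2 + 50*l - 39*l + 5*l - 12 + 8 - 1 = -10*l^3 + 47*l^2 + 16*l - 5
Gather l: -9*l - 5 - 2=-9*l - 7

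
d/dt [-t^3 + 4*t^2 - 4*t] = -3*t^2 + 8*t - 4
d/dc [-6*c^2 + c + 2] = 1 - 12*c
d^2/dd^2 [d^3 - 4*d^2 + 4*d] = 6*d - 8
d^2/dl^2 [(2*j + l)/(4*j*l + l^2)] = 2*(3*l*(-2*j - l)*(4*j + l) + 4*(2*j + l)^3)/(l^3*(4*j + l)^3)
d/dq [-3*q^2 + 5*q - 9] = 5 - 6*q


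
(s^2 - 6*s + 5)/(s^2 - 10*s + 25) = (s - 1)/(s - 5)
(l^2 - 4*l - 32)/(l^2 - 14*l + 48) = (l + 4)/(l - 6)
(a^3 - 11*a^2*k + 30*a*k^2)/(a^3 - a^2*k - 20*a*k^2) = (a - 6*k)/(a + 4*k)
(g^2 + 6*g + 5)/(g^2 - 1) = (g + 5)/(g - 1)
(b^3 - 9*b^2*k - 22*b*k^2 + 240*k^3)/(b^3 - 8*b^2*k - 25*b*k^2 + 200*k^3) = (b - 6*k)/(b - 5*k)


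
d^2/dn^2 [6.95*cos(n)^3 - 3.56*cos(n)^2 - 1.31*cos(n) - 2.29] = -3.9025*cos(n) + 7.12*cos(2*n) - 15.6375*cos(3*n)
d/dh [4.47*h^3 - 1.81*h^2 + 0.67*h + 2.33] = 13.41*h^2 - 3.62*h + 0.67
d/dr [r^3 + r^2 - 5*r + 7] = 3*r^2 + 2*r - 5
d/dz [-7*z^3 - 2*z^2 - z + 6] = -21*z^2 - 4*z - 1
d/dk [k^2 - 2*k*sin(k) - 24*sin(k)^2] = -2*k*cos(k) + 2*k - 2*sin(k) - 24*sin(2*k)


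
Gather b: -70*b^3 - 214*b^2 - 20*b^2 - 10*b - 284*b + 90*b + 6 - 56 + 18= -70*b^3 - 234*b^2 - 204*b - 32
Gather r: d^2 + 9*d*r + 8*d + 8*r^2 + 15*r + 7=d^2 + 8*d + 8*r^2 + r*(9*d + 15) + 7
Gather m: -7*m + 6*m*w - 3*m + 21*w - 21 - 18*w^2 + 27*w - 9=m*(6*w - 10) - 18*w^2 + 48*w - 30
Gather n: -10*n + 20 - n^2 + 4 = -n^2 - 10*n + 24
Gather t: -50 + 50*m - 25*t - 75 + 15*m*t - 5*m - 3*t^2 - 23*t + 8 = 45*m - 3*t^2 + t*(15*m - 48) - 117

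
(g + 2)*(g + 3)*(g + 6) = g^3 + 11*g^2 + 36*g + 36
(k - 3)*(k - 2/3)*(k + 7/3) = k^3 - 4*k^2/3 - 59*k/9 + 14/3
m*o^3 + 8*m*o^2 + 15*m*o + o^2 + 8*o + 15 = (o + 3)*(o + 5)*(m*o + 1)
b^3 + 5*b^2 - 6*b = b*(b - 1)*(b + 6)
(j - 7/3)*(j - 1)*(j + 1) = j^3 - 7*j^2/3 - j + 7/3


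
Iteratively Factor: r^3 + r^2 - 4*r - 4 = (r + 2)*(r^2 - r - 2) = (r + 1)*(r + 2)*(r - 2)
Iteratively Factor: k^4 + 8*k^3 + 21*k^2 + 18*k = (k)*(k^3 + 8*k^2 + 21*k + 18) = k*(k + 2)*(k^2 + 6*k + 9) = k*(k + 2)*(k + 3)*(k + 3)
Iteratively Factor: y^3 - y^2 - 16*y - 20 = (y + 2)*(y^2 - 3*y - 10) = (y - 5)*(y + 2)*(y + 2)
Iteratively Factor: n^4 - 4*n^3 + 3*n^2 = (n)*(n^3 - 4*n^2 + 3*n) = n*(n - 3)*(n^2 - n) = n*(n - 3)*(n - 1)*(n)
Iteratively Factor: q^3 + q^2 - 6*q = (q + 3)*(q^2 - 2*q) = (q - 2)*(q + 3)*(q)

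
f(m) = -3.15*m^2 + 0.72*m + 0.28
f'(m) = 0.72 - 6.3*m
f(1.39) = -4.81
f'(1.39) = -8.04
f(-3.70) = -45.51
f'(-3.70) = 24.03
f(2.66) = -20.09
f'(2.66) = -16.04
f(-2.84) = -27.17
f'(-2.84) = 18.61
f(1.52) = -5.90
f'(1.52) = -8.86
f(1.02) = -2.26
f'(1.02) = -5.71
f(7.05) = -151.21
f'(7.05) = -43.70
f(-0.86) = -2.67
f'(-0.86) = 6.14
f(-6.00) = -117.44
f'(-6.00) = 38.52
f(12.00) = -444.68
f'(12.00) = -74.88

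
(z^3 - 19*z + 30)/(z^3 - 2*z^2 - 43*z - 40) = (z^2 - 5*z + 6)/(z^2 - 7*z - 8)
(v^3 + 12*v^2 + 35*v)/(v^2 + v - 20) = v*(v + 7)/(v - 4)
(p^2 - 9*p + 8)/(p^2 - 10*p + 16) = (p - 1)/(p - 2)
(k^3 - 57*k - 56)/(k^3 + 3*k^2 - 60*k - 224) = (k + 1)/(k + 4)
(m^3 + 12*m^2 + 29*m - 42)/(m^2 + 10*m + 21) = (m^2 + 5*m - 6)/(m + 3)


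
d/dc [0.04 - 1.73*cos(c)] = 1.73*sin(c)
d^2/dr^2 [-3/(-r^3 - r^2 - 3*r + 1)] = 6*(-(3*r + 1)*(r^3 + r^2 + 3*r - 1) + (3*r^2 + 2*r + 3)^2)/(r^3 + r^2 + 3*r - 1)^3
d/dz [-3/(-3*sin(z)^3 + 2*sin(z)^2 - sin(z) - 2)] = 3*(-9*sin(z)^2 + 4*sin(z) - 1)*cos(z)/(3*sin(z)^3 - 2*sin(z)^2 + sin(z) + 2)^2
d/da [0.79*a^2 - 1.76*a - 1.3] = 1.58*a - 1.76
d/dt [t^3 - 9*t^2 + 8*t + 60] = 3*t^2 - 18*t + 8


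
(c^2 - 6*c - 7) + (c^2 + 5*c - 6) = 2*c^2 - c - 13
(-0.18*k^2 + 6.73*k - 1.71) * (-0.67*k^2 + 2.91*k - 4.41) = 0.1206*k^4 - 5.0329*k^3 + 21.5238*k^2 - 34.6554*k + 7.5411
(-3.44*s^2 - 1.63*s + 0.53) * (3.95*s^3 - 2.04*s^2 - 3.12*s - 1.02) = -13.588*s^5 + 0.5791*s^4 + 16.1515*s^3 + 7.5132*s^2 + 0.00899999999999967*s - 0.5406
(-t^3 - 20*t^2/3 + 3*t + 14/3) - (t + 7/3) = -t^3 - 20*t^2/3 + 2*t + 7/3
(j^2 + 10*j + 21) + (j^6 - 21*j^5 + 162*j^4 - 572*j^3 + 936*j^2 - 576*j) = j^6 - 21*j^5 + 162*j^4 - 572*j^3 + 937*j^2 - 566*j + 21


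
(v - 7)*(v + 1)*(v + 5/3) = v^3 - 13*v^2/3 - 17*v - 35/3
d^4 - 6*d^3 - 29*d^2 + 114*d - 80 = (d - 8)*(d - 2)*(d - 1)*(d + 5)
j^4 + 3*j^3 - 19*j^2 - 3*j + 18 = (j - 3)*(j - 1)*(j + 1)*(j + 6)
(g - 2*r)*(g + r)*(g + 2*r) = g^3 + g^2*r - 4*g*r^2 - 4*r^3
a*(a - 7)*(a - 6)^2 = a^4 - 19*a^3 + 120*a^2 - 252*a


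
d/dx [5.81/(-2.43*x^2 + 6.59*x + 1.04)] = (28.2366*x - 38.2879)/(-2.43*x^2 + 6.59*x + 1.04)^2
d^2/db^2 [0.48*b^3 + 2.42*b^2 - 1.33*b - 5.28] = 2.88*b + 4.84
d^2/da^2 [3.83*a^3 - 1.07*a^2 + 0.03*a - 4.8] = 22.98*a - 2.14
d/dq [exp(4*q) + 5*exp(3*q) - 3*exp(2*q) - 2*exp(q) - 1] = (4*exp(3*q) + 15*exp(2*q) - 6*exp(q) - 2)*exp(q)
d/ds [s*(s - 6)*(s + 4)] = 3*s^2 - 4*s - 24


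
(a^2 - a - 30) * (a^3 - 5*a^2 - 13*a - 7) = a^5 - 6*a^4 - 38*a^3 + 156*a^2 + 397*a + 210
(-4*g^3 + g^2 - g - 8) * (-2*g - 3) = 8*g^4 + 10*g^3 - g^2 + 19*g + 24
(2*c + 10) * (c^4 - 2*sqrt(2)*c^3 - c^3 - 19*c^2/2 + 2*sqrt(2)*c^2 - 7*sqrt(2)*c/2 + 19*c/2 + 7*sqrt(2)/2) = 2*c^5 - 4*sqrt(2)*c^4 + 8*c^4 - 29*c^3 - 16*sqrt(2)*c^3 - 76*c^2 + 13*sqrt(2)*c^2 - 28*sqrt(2)*c + 95*c + 35*sqrt(2)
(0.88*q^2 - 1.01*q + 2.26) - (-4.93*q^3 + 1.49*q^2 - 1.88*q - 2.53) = 4.93*q^3 - 0.61*q^2 + 0.87*q + 4.79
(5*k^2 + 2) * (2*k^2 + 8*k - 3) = 10*k^4 + 40*k^3 - 11*k^2 + 16*k - 6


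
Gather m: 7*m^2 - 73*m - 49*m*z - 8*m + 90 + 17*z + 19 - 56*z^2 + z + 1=7*m^2 + m*(-49*z - 81) - 56*z^2 + 18*z + 110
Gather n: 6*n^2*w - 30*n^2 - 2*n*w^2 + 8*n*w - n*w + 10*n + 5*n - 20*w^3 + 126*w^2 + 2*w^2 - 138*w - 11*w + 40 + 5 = n^2*(6*w - 30) + n*(-2*w^2 + 7*w + 15) - 20*w^3 + 128*w^2 - 149*w + 45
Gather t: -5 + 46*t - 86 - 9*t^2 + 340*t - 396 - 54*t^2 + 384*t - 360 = -63*t^2 + 770*t - 847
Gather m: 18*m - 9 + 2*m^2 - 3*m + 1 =2*m^2 + 15*m - 8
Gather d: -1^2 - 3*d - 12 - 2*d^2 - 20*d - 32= -2*d^2 - 23*d - 45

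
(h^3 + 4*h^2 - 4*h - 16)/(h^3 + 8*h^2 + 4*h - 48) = (h + 2)/(h + 6)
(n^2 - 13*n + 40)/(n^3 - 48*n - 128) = (n - 5)/(n^2 + 8*n + 16)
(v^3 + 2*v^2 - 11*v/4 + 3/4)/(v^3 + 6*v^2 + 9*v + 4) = (4*v^3 + 8*v^2 - 11*v + 3)/(4*(v^3 + 6*v^2 + 9*v + 4))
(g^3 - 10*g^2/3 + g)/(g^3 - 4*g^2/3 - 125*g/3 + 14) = g*(g - 3)/(g^2 - g - 42)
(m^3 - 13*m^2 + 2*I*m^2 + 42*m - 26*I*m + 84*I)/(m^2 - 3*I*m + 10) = (m^2 - 13*m + 42)/(m - 5*I)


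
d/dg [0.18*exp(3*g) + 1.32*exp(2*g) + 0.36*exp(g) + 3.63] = (0.54*exp(2*g) + 2.64*exp(g) + 0.36)*exp(g)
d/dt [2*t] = 2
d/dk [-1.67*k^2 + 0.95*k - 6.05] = 0.95 - 3.34*k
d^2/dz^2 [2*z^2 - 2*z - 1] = 4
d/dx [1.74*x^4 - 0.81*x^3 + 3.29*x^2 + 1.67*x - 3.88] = 6.96*x^3 - 2.43*x^2 + 6.58*x + 1.67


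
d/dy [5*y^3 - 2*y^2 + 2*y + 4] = 15*y^2 - 4*y + 2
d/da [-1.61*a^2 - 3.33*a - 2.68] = -3.22*a - 3.33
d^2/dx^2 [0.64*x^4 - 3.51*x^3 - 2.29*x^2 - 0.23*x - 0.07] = 7.68*x^2 - 21.06*x - 4.58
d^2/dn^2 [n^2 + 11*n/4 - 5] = 2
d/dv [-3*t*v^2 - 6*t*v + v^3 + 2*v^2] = -6*t*v - 6*t + 3*v^2 + 4*v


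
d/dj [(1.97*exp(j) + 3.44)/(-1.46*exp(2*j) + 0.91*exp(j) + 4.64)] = (2.8762*exp(2*j) + 10.0448*exp(j) + 6.0104)*exp(j)/(2.1316*exp(4*j) - 2.6572*exp(3*j) - 12.7207*exp(2*j) + 8.4448*exp(j) + 21.5296)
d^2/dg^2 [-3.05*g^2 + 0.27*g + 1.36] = -6.10000000000000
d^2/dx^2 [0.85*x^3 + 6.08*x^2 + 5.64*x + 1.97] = 5.1*x + 12.16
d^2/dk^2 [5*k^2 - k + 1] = 10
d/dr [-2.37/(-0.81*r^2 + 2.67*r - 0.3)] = (6.3279 - 3.8394*r)/(0.81*r^2 - 2.67*r + 0.3)^2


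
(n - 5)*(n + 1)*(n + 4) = n^3 - 21*n - 20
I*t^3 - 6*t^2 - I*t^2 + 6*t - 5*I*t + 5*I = (t + I)*(t + 5*I)*(I*t - I)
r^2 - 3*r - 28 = (r - 7)*(r + 4)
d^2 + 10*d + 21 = (d + 3)*(d + 7)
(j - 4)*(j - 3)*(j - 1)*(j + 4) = j^4 - 4*j^3 - 13*j^2 + 64*j - 48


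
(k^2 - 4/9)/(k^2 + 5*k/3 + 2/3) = (k - 2/3)/(k + 1)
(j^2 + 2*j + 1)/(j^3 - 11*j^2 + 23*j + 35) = (j + 1)/(j^2 - 12*j + 35)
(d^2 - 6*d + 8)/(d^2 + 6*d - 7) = (d^2 - 6*d + 8)/(d^2 + 6*d - 7)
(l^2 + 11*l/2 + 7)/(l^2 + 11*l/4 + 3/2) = 2*(2*l + 7)/(4*l + 3)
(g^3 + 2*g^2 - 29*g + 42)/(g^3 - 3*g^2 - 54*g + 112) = (g - 3)/(g - 8)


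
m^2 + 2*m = m*(m + 2)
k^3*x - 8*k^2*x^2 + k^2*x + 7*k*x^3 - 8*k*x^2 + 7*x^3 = (k - 7*x)*(k - x)*(k*x + x)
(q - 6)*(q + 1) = q^2 - 5*q - 6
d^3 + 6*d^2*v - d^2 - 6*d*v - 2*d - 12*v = (d - 2)*(d + 1)*(d + 6*v)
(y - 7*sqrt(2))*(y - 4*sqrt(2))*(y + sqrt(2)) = y^3 - 10*sqrt(2)*y^2 + 34*y + 56*sqrt(2)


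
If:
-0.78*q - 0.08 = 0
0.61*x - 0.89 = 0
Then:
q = -0.10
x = 1.46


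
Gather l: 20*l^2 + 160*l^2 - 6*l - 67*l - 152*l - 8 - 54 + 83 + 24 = 180*l^2 - 225*l + 45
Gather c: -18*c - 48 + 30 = -18*c - 18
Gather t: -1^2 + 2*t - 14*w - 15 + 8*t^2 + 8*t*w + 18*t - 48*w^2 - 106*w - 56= 8*t^2 + t*(8*w + 20) - 48*w^2 - 120*w - 72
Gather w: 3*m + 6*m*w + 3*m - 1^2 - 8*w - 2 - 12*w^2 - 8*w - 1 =6*m - 12*w^2 + w*(6*m - 16) - 4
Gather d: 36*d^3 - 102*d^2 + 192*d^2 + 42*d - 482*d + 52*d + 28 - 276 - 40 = 36*d^3 + 90*d^2 - 388*d - 288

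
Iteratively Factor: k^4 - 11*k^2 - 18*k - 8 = (k + 2)*(k^3 - 2*k^2 - 7*k - 4) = (k + 1)*(k + 2)*(k^2 - 3*k - 4) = (k - 4)*(k + 1)*(k + 2)*(k + 1)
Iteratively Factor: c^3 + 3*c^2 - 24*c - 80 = (c + 4)*(c^2 - c - 20) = (c + 4)^2*(c - 5)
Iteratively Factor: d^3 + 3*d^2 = (d)*(d^2 + 3*d) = d^2*(d + 3)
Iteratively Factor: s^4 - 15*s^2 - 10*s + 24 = (s - 1)*(s^3 + s^2 - 14*s - 24) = (s - 4)*(s - 1)*(s^2 + 5*s + 6) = (s - 4)*(s - 1)*(s + 3)*(s + 2)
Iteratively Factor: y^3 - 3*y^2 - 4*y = (y + 1)*(y^2 - 4*y) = (y - 4)*(y + 1)*(y)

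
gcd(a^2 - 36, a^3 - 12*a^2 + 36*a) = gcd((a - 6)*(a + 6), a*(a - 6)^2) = a - 6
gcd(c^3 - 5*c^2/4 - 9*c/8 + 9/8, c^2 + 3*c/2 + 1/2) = c + 1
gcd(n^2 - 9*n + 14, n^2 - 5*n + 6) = n - 2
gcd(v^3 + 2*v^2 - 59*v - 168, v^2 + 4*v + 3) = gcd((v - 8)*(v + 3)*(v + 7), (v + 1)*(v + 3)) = v + 3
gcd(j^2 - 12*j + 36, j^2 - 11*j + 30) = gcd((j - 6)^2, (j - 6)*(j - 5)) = j - 6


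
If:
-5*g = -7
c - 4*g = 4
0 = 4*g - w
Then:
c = 48/5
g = 7/5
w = 28/5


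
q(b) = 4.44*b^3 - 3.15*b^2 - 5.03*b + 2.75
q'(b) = 13.32*b^2 - 6.3*b - 5.03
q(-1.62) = -16.25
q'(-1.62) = 40.13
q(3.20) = 99.89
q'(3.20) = 111.21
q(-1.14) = -2.19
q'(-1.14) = 19.46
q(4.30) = 275.89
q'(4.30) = 214.17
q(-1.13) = -1.99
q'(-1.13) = 19.10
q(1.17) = -0.34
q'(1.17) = 5.83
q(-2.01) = -35.92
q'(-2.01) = 61.45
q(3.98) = 212.75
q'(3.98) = 180.89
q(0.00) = 2.75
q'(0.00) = -5.03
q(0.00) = 2.75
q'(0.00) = -5.03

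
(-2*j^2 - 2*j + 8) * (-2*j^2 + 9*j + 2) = 4*j^4 - 14*j^3 - 38*j^2 + 68*j + 16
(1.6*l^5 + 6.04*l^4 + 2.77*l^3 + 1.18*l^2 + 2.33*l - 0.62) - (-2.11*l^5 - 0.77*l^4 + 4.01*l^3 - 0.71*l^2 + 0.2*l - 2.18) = 3.71*l^5 + 6.81*l^4 - 1.24*l^3 + 1.89*l^2 + 2.13*l + 1.56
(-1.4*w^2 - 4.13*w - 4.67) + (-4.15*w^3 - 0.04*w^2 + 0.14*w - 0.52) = -4.15*w^3 - 1.44*w^2 - 3.99*w - 5.19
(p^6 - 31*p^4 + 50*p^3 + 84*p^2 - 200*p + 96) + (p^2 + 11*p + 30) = p^6 - 31*p^4 + 50*p^3 + 85*p^2 - 189*p + 126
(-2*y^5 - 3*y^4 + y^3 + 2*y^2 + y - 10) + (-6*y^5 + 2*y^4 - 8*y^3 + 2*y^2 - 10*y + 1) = -8*y^5 - y^4 - 7*y^3 + 4*y^2 - 9*y - 9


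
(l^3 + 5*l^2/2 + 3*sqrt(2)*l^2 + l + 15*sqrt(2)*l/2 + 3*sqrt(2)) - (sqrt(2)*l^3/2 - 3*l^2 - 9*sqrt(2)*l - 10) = -sqrt(2)*l^3/2 + l^3 + 3*sqrt(2)*l^2 + 11*l^2/2 + l + 33*sqrt(2)*l/2 + 3*sqrt(2) + 10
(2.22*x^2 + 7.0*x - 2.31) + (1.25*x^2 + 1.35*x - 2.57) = 3.47*x^2 + 8.35*x - 4.88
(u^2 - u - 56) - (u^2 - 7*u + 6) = 6*u - 62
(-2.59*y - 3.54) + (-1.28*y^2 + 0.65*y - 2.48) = -1.28*y^2 - 1.94*y - 6.02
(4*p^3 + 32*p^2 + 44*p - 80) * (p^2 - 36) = 4*p^5 + 32*p^4 - 100*p^3 - 1232*p^2 - 1584*p + 2880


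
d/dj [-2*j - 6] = -2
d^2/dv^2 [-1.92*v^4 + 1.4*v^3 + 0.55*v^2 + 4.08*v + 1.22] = -23.04*v^2 + 8.4*v + 1.1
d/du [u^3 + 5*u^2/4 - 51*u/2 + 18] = 3*u^2 + 5*u/2 - 51/2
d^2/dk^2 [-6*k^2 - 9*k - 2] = -12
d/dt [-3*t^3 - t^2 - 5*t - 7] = -9*t^2 - 2*t - 5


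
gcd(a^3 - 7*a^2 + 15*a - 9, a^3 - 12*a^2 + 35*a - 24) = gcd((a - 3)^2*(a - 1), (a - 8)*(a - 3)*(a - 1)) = a^2 - 4*a + 3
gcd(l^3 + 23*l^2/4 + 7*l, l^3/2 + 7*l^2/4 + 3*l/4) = l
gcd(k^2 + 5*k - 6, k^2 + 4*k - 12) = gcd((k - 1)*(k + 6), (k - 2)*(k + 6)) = k + 6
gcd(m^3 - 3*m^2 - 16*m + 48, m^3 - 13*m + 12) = m^2 + m - 12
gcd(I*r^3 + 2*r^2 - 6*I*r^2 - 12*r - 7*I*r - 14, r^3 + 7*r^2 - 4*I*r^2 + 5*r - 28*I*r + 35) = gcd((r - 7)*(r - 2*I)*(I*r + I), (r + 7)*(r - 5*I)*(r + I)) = 1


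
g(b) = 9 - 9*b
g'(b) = -9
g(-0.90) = 17.10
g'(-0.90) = -9.00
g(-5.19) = 55.71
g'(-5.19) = -9.00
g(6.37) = -48.33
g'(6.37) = -9.00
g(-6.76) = 69.84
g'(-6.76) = -9.00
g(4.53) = -31.77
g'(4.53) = -9.00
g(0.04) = 8.64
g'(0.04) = -9.00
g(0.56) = 3.96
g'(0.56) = -9.00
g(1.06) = -0.54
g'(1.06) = -9.00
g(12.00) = -99.00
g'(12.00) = -9.00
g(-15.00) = 144.00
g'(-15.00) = -9.00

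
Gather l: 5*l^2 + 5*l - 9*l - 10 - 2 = 5*l^2 - 4*l - 12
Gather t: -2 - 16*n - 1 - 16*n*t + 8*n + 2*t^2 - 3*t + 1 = -8*n + 2*t^2 + t*(-16*n - 3) - 2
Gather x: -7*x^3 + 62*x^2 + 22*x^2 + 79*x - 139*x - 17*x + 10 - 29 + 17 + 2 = -7*x^3 + 84*x^2 - 77*x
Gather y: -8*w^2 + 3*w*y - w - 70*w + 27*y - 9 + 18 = -8*w^2 - 71*w + y*(3*w + 27) + 9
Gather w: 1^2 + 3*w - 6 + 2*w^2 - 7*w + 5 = 2*w^2 - 4*w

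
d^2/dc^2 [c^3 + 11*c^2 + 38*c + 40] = 6*c + 22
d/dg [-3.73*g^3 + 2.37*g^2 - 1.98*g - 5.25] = -11.19*g^2 + 4.74*g - 1.98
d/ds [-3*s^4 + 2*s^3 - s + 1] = -12*s^3 + 6*s^2 - 1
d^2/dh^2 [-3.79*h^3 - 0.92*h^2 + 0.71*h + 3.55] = -22.74*h - 1.84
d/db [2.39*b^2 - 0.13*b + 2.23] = 4.78*b - 0.13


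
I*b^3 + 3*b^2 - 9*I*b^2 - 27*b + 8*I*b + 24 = (b - 8)*(b - 3*I)*(I*b - I)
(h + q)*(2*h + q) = 2*h^2 + 3*h*q + q^2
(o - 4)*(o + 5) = o^2 + o - 20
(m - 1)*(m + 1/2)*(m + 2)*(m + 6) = m^4 + 15*m^3/2 + 15*m^2/2 - 10*m - 6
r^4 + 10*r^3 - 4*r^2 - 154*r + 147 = (r - 3)*(r - 1)*(r + 7)^2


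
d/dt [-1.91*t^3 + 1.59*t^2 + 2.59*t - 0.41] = -5.73*t^2 + 3.18*t + 2.59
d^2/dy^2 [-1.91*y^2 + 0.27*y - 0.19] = -3.82000000000000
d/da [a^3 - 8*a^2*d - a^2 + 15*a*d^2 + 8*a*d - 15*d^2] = 3*a^2 - 16*a*d - 2*a + 15*d^2 + 8*d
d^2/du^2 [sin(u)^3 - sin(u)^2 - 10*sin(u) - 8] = -9*sin(u)^3 + 4*sin(u)^2 + 16*sin(u) - 2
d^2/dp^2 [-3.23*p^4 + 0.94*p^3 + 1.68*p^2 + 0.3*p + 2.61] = -38.76*p^2 + 5.64*p + 3.36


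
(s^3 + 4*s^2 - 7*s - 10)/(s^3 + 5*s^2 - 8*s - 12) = (s + 5)/(s + 6)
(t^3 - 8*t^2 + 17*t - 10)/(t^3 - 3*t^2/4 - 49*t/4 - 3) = 4*(-t^3 + 8*t^2 - 17*t + 10)/(-4*t^3 + 3*t^2 + 49*t + 12)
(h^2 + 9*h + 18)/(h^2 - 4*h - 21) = (h + 6)/(h - 7)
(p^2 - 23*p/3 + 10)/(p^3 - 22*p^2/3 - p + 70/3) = (3*p^2 - 23*p + 30)/(3*p^3 - 22*p^2 - 3*p + 70)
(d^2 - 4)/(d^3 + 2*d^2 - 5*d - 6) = (d + 2)/(d^2 + 4*d + 3)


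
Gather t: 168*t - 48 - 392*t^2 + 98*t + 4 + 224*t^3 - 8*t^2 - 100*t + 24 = 224*t^3 - 400*t^2 + 166*t - 20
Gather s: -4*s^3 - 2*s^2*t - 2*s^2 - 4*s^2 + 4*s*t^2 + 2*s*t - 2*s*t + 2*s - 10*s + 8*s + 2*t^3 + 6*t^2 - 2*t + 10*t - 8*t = -4*s^3 + s^2*(-2*t - 6) + 4*s*t^2 + 2*t^3 + 6*t^2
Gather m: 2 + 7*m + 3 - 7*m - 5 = 0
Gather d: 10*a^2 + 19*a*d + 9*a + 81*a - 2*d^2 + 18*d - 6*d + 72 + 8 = 10*a^2 + 90*a - 2*d^2 + d*(19*a + 12) + 80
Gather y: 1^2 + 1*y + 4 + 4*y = 5*y + 5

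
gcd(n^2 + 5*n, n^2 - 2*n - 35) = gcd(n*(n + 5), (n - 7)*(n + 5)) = n + 5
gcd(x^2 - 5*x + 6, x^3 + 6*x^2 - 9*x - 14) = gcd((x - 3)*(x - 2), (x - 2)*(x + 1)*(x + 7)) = x - 2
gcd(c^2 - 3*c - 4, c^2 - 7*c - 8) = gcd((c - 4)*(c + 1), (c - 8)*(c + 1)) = c + 1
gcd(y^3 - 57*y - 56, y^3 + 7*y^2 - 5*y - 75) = 1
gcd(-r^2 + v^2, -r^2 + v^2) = r^2 - v^2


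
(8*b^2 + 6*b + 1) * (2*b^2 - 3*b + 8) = 16*b^4 - 12*b^3 + 48*b^2 + 45*b + 8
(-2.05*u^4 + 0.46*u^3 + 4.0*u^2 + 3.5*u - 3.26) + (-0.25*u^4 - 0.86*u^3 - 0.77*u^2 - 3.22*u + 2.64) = -2.3*u^4 - 0.4*u^3 + 3.23*u^2 + 0.28*u - 0.62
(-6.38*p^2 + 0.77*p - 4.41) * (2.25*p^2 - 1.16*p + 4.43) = -14.355*p^4 + 9.1333*p^3 - 39.0791*p^2 + 8.5267*p - 19.5363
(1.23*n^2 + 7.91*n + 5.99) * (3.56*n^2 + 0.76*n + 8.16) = 4.3788*n^4 + 29.0944*n^3 + 37.3728*n^2 + 69.098*n + 48.8784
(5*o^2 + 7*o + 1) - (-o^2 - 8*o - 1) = 6*o^2 + 15*o + 2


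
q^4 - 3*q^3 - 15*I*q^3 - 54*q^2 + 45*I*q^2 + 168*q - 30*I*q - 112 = (q - 2)*(q - 1)*(q - 8*I)*(q - 7*I)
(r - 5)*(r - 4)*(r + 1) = r^3 - 8*r^2 + 11*r + 20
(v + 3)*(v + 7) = v^2 + 10*v + 21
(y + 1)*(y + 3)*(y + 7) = y^3 + 11*y^2 + 31*y + 21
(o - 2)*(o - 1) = o^2 - 3*o + 2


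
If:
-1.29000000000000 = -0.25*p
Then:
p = 5.16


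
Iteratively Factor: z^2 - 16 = (z - 4)*(z + 4)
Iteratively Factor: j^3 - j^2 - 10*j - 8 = (j + 1)*(j^2 - 2*j - 8) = (j + 1)*(j + 2)*(j - 4)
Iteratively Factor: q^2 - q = (q)*(q - 1)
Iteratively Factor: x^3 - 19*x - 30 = (x + 2)*(x^2 - 2*x - 15) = (x - 5)*(x + 2)*(x + 3)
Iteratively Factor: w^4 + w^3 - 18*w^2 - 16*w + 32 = (w - 4)*(w^3 + 5*w^2 + 2*w - 8) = (w - 4)*(w + 4)*(w^2 + w - 2) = (w - 4)*(w - 1)*(w + 4)*(w + 2)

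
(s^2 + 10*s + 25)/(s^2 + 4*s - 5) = (s + 5)/(s - 1)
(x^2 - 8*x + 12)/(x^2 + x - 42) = (x - 2)/(x + 7)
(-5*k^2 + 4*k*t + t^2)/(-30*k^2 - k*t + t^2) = (-k + t)/(-6*k + t)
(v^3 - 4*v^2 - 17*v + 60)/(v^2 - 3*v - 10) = (v^2 + v - 12)/(v + 2)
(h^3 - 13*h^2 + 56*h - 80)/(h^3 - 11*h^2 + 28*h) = (h^2 - 9*h + 20)/(h*(h - 7))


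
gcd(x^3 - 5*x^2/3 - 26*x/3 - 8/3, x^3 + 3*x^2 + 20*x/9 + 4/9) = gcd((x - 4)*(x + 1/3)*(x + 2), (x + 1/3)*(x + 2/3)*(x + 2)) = x^2 + 7*x/3 + 2/3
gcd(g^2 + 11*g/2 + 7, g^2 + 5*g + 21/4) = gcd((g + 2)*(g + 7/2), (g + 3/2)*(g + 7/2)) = g + 7/2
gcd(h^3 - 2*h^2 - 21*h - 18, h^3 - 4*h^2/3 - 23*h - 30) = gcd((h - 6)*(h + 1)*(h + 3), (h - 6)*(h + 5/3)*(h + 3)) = h^2 - 3*h - 18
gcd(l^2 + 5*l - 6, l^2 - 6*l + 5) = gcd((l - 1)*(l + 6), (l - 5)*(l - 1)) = l - 1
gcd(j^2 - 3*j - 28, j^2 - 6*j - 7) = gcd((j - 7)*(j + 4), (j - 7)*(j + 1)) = j - 7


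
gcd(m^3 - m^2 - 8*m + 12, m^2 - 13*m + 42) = 1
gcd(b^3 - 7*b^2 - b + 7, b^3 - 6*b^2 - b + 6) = b^2 - 1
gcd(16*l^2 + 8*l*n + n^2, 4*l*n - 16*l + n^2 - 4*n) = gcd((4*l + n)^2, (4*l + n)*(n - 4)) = 4*l + n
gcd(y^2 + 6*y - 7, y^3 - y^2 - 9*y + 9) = y - 1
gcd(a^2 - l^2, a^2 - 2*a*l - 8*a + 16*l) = 1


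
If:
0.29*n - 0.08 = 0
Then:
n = 0.28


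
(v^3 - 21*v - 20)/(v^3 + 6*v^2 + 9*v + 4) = (v - 5)/(v + 1)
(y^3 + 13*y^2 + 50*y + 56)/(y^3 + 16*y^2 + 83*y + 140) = (y + 2)/(y + 5)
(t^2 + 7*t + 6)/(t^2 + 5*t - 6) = (t + 1)/(t - 1)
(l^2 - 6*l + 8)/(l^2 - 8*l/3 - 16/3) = 3*(l - 2)/(3*l + 4)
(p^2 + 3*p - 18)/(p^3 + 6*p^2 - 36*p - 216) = (p - 3)/(p^2 - 36)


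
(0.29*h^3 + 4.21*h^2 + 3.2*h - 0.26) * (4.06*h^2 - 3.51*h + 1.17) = 1.1774*h^5 + 16.0747*h^4 - 1.4458*h^3 - 7.3619*h^2 + 4.6566*h - 0.3042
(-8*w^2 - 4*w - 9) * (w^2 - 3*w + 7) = -8*w^4 + 20*w^3 - 53*w^2 - w - 63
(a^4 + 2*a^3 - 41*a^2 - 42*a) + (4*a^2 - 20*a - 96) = a^4 + 2*a^3 - 37*a^2 - 62*a - 96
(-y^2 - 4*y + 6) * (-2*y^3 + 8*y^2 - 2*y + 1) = 2*y^5 - 42*y^3 + 55*y^2 - 16*y + 6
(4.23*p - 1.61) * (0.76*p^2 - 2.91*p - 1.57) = 3.2148*p^3 - 13.5329*p^2 - 1.956*p + 2.5277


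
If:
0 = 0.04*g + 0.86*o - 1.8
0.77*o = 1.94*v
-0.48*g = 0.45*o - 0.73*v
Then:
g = -0.71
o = 2.13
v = 0.84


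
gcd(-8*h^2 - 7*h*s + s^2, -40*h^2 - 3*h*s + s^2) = -8*h + s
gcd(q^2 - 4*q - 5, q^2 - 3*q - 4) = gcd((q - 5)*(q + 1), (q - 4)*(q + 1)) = q + 1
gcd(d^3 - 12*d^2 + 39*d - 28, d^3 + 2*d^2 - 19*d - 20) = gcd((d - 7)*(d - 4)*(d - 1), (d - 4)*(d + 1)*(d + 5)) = d - 4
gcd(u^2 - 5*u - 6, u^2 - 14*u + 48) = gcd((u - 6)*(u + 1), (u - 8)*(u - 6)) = u - 6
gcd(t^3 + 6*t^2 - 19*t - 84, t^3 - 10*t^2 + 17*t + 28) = t - 4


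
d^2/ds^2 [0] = 0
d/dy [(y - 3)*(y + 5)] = 2*y + 2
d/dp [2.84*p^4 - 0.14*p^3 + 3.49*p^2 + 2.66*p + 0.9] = 11.36*p^3 - 0.42*p^2 + 6.98*p + 2.66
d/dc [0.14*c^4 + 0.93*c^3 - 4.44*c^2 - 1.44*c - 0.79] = 0.56*c^3 + 2.79*c^2 - 8.88*c - 1.44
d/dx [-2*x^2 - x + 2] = -4*x - 1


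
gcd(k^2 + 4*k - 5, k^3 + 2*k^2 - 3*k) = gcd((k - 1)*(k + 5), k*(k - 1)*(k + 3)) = k - 1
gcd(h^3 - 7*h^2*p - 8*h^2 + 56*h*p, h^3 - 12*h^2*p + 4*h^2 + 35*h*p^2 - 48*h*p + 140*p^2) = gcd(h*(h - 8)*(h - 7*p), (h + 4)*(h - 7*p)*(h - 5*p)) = -h + 7*p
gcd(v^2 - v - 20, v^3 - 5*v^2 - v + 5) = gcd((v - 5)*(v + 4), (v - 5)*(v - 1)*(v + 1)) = v - 5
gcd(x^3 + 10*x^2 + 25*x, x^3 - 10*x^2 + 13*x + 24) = 1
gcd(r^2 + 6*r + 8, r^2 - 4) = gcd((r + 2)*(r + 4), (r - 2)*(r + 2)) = r + 2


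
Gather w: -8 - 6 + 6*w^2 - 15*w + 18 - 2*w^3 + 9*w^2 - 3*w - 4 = -2*w^3 + 15*w^2 - 18*w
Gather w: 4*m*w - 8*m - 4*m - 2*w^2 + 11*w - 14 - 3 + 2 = -12*m - 2*w^2 + w*(4*m + 11) - 15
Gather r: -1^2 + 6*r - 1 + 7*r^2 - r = 7*r^2 + 5*r - 2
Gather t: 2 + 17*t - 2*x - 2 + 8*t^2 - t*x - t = 8*t^2 + t*(16 - x) - 2*x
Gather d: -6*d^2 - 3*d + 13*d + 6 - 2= -6*d^2 + 10*d + 4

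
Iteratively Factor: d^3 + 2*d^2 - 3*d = (d + 3)*(d^2 - d) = (d - 1)*(d + 3)*(d)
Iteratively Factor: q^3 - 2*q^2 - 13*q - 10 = (q + 1)*(q^2 - 3*q - 10) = (q - 5)*(q + 1)*(q + 2)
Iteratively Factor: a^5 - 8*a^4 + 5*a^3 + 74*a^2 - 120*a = (a - 5)*(a^4 - 3*a^3 - 10*a^2 + 24*a) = (a - 5)*(a - 2)*(a^3 - a^2 - 12*a) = (a - 5)*(a - 2)*(a + 3)*(a^2 - 4*a) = a*(a - 5)*(a - 2)*(a + 3)*(a - 4)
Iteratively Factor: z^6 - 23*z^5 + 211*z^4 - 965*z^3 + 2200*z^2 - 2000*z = (z)*(z^5 - 23*z^4 + 211*z^3 - 965*z^2 + 2200*z - 2000) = z*(z - 5)*(z^4 - 18*z^3 + 121*z^2 - 360*z + 400) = z*(z - 5)^2*(z^3 - 13*z^2 + 56*z - 80) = z*(z - 5)^2*(z - 4)*(z^2 - 9*z + 20) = z*(z - 5)^2*(z - 4)^2*(z - 5)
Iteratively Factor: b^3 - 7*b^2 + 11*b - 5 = (b - 1)*(b^2 - 6*b + 5) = (b - 5)*(b - 1)*(b - 1)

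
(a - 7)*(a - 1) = a^2 - 8*a + 7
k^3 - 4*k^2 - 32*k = k*(k - 8)*(k + 4)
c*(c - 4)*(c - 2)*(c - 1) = c^4 - 7*c^3 + 14*c^2 - 8*c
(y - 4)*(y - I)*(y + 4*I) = y^3 - 4*y^2 + 3*I*y^2 + 4*y - 12*I*y - 16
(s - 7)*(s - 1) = s^2 - 8*s + 7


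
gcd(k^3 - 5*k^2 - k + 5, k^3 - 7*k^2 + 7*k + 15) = k^2 - 4*k - 5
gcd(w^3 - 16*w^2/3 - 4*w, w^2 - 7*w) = w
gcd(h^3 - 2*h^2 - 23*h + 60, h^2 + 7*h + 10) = h + 5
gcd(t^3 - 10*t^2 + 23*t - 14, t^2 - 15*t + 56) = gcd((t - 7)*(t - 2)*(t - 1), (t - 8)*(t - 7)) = t - 7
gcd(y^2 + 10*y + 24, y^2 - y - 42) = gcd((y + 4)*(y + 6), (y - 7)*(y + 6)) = y + 6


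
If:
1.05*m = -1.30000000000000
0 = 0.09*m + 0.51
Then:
No Solution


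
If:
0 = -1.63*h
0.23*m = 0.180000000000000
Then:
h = 0.00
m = 0.78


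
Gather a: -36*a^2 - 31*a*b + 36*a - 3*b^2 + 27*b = -36*a^2 + a*(36 - 31*b) - 3*b^2 + 27*b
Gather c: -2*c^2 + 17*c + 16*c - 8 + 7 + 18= -2*c^2 + 33*c + 17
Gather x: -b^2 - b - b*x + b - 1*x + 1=-b^2 + x*(-b - 1) + 1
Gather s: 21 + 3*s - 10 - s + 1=2*s + 12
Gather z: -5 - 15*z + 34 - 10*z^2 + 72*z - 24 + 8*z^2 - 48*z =-2*z^2 + 9*z + 5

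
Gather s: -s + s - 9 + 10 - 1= 0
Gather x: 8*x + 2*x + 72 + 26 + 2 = 10*x + 100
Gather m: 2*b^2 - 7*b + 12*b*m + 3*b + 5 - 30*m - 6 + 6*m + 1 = 2*b^2 - 4*b + m*(12*b - 24)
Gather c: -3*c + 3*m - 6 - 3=-3*c + 3*m - 9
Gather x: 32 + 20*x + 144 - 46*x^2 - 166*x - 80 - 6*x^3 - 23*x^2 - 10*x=-6*x^3 - 69*x^2 - 156*x + 96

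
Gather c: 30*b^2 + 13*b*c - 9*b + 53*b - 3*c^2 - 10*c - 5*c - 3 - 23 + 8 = 30*b^2 + 44*b - 3*c^2 + c*(13*b - 15) - 18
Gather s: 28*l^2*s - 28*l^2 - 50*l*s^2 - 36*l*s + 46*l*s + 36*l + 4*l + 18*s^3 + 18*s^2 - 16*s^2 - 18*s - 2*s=-28*l^2 + 40*l + 18*s^3 + s^2*(2 - 50*l) + s*(28*l^2 + 10*l - 20)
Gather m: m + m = 2*m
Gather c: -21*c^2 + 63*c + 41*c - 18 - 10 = -21*c^2 + 104*c - 28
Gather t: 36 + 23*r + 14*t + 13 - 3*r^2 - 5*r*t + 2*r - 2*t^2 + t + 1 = -3*r^2 + 25*r - 2*t^2 + t*(15 - 5*r) + 50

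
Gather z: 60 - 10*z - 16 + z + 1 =45 - 9*z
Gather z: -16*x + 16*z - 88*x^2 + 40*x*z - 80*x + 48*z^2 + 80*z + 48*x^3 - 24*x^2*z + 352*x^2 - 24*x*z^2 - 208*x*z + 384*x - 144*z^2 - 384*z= 48*x^3 + 264*x^2 + 288*x + z^2*(-24*x - 96) + z*(-24*x^2 - 168*x - 288)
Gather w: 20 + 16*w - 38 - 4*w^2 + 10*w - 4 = -4*w^2 + 26*w - 22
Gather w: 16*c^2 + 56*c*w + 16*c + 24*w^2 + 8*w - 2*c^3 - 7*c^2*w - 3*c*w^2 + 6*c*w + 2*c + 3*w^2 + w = -2*c^3 + 16*c^2 + 18*c + w^2*(27 - 3*c) + w*(-7*c^2 + 62*c + 9)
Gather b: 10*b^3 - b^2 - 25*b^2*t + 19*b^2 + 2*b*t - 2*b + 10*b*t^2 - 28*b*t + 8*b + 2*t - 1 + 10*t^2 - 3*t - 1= 10*b^3 + b^2*(18 - 25*t) + b*(10*t^2 - 26*t + 6) + 10*t^2 - t - 2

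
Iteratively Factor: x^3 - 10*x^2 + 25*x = (x)*(x^2 - 10*x + 25) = x*(x - 5)*(x - 5)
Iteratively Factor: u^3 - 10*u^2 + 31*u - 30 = (u - 2)*(u^2 - 8*u + 15) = (u - 3)*(u - 2)*(u - 5)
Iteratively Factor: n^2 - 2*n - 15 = (n + 3)*(n - 5)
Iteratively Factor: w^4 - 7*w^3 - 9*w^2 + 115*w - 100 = (w - 5)*(w^3 - 2*w^2 - 19*w + 20) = (w - 5)*(w - 1)*(w^2 - w - 20) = (w - 5)*(w - 1)*(w + 4)*(w - 5)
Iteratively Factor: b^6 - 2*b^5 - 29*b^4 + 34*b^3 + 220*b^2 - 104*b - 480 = (b - 5)*(b^5 + 3*b^4 - 14*b^3 - 36*b^2 + 40*b + 96) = (b - 5)*(b + 2)*(b^4 + b^3 - 16*b^2 - 4*b + 48) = (b - 5)*(b + 2)*(b + 4)*(b^3 - 3*b^2 - 4*b + 12) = (b - 5)*(b - 3)*(b + 2)*(b + 4)*(b^2 - 4) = (b - 5)*(b - 3)*(b + 2)^2*(b + 4)*(b - 2)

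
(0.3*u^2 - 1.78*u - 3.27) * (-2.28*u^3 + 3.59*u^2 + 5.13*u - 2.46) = -0.684*u^5 + 5.1354*u^4 + 2.6044*u^3 - 21.6087*u^2 - 12.3963*u + 8.0442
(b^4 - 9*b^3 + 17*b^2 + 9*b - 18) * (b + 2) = b^5 - 7*b^4 - b^3 + 43*b^2 - 36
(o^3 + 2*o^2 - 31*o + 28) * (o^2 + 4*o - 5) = o^5 + 6*o^4 - 28*o^3 - 106*o^2 + 267*o - 140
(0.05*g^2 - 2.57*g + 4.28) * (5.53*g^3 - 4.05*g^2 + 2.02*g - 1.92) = 0.2765*g^5 - 14.4146*g^4 + 34.1779*g^3 - 22.6214*g^2 + 13.58*g - 8.2176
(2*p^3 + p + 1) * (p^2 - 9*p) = 2*p^5 - 18*p^4 + p^3 - 8*p^2 - 9*p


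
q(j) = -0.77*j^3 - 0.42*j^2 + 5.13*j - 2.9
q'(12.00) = -337.59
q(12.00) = -1332.38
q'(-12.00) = -317.43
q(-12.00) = 1205.62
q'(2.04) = -6.20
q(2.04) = -0.72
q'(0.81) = 2.93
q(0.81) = 0.57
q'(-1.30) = 2.32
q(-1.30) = -8.59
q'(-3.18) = -15.56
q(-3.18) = 1.30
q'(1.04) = 1.76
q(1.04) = 1.11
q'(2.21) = -8.01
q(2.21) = -1.93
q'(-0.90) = 4.01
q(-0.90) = -7.30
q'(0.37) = 4.50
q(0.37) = -1.10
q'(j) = -2.31*j^2 - 0.84*j + 5.13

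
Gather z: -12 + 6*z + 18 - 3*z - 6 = 3*z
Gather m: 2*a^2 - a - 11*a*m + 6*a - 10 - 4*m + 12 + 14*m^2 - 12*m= 2*a^2 + 5*a + 14*m^2 + m*(-11*a - 16) + 2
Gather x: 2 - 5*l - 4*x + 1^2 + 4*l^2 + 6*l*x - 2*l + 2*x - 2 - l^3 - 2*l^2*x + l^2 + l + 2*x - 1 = -l^3 + 5*l^2 - 6*l + x*(-2*l^2 + 6*l)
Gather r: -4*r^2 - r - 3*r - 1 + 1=-4*r^2 - 4*r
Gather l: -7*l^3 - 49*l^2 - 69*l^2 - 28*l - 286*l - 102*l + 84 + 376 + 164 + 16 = -7*l^3 - 118*l^2 - 416*l + 640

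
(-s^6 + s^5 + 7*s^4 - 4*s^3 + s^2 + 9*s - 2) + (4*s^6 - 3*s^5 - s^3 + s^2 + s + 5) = 3*s^6 - 2*s^5 + 7*s^4 - 5*s^3 + 2*s^2 + 10*s + 3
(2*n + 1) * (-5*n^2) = -10*n^3 - 5*n^2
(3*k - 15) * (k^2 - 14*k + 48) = 3*k^3 - 57*k^2 + 354*k - 720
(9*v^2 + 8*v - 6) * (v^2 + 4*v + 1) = 9*v^4 + 44*v^3 + 35*v^2 - 16*v - 6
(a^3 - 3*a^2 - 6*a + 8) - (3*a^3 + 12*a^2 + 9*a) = -2*a^3 - 15*a^2 - 15*a + 8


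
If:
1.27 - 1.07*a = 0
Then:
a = 1.19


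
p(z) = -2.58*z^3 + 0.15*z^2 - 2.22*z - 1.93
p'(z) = -7.74*z^2 + 0.3*z - 2.22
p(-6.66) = 781.66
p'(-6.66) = -347.53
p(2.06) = -28.42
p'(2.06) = -34.45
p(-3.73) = 142.33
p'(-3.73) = -111.02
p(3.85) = -155.49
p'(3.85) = -115.79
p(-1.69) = 14.70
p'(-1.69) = -24.83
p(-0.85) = 1.65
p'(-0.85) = -8.07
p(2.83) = -65.49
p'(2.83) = -63.36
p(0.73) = -4.47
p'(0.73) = -6.13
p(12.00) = -4465.21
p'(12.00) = -1113.18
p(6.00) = -567.13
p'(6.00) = -279.06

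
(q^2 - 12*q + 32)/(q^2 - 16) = (q - 8)/(q + 4)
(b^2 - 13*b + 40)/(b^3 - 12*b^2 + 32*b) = (b - 5)/(b*(b - 4))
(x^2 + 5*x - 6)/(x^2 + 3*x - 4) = (x + 6)/(x + 4)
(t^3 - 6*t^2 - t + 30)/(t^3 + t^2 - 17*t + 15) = (t^2 - 3*t - 10)/(t^2 + 4*t - 5)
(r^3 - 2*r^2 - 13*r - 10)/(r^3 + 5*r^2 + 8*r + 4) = (r - 5)/(r + 2)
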